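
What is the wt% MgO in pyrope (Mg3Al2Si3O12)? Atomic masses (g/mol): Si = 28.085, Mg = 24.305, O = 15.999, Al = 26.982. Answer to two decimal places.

M(Mg3Al2Si3O12) = 403.122 g/mol; M(MgO) = 40.304 g/mol.
Moles MgO per formula unit = 3 Mg ÷ 1 = 3.0000.
MgO fraction = (3.0000 × 40.304) / 403.122 = 120.912/403.122 = 0.2999.

29.99 wt%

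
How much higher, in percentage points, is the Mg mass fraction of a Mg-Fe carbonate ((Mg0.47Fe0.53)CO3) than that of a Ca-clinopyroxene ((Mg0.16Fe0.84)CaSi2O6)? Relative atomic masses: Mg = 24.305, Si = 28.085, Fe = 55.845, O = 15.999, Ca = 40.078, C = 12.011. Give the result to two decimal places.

Mg in (Mg0.47Fe0.53)CO3: molar mass 101.029 g/mol; 0.47×24.305 = 11.423 g → 11.31 wt%.
Mg in (Mg0.16Fe0.84)CaSi2O6: molar mass 243.041 g/mol; 0.16×24.305 = 3.889 g → 1.60 wt%.
Difference = 11.31 − 1.60 = 9.71 percentage points.

9.71 percentage points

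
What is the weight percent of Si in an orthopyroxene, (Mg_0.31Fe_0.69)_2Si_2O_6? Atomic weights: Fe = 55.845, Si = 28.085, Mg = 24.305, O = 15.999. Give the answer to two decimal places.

22.99 wt%

Formula mass = 0.62·24.305 + 1.38·55.845 + 2·28.085 + 6·15.999 = 244.299 g/mol, of which 56.170 g is Si.
So Si makes up 56.170/244.299 = 0.2299 of the mass, i.e. 22.99%.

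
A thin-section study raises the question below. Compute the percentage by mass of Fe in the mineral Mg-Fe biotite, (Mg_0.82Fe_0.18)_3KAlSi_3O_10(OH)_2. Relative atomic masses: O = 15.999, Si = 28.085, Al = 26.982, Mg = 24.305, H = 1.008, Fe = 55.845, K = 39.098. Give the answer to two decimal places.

M((Mg_0.82Fe_0.18)_3KAlSi_3O_10(OH)_2) = 434.286 g/mol.
Fe contributes 0.54 × 55.845 = 30.156 g per mole.
30.156/434.286 = 0.0694 → 6.94%.

6.94 mass %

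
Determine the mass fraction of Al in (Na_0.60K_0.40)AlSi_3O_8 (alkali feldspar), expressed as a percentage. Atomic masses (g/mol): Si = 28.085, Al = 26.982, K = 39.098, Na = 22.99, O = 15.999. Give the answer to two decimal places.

10.04 mass %

M((Na_0.60K_0.40)AlSi_3O_8) = 268.662 g/mol.
Al contributes 1 × 26.982 = 26.982 g per mole.
26.982/268.662 = 0.1004 → 10.04%.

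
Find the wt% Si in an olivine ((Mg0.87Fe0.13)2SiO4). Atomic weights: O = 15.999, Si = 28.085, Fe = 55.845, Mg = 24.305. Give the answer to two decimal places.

Formula mass = 1.74·24.305 + 0.26·55.845 + 1·28.085 + 4·15.999 = 148.891 g/mol, of which 28.085 g is Si.
So Si makes up 28.085/148.891 = 0.1886 of the mass, i.e. 18.86%.

18.86 weight percent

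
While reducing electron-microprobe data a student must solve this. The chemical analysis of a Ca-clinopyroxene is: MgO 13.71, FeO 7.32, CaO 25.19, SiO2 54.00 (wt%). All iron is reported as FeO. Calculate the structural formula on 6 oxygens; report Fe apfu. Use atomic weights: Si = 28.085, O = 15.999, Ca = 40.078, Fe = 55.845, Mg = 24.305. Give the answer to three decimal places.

0.227 Fe apfu

MgO (M=40.304): mol = 0.34016; Mg = 0.34016, O = 0.34016.
FeO (M=71.844): mol = 0.10189; Fe = 0.10189, O = 0.10189.
CaO (M=56.077): mol = 0.44920; Ca = 0.44920, O = 0.44920.
SiO2 (M=60.083): mol = 0.89876; Si = 0.89876, O = 1.79752.
ΣO = 2.68877; factor = 6/ΣO = 2.23150.
Fe apfu = 0.10189 × 2.23150 = 0.227.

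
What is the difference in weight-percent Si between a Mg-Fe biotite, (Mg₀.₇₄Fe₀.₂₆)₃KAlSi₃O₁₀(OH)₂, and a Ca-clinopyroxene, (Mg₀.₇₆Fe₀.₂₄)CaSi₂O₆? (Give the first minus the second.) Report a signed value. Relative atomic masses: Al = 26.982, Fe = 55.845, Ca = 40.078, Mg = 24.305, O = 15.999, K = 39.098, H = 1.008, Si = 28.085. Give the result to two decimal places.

M((Mg₀.₇₄Fe₀.₂₆)₃KAlSi₃O₁₀(OH)₂) = 441.855 g/mol, so wt% Si = 84.255/441.855 × 100 = 19.07%.
M((Mg₀.₇₆Fe₀.₂₄)CaSi₂O₆) = 224.117 g/mol, so wt% Si = 56.170/224.117 × 100 = 25.06%.
19.07 − 25.06 = -5.99 pp.

-5.99 percentage points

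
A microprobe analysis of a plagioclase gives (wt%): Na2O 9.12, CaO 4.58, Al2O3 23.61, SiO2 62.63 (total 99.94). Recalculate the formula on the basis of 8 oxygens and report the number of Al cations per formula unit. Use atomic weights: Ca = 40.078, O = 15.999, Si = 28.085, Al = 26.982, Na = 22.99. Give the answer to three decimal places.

1.232 Al apfu

Na2O (M=61.979): mol = 0.14715; Na = 0.29430, O = 0.14715.
CaO (M=56.077): mol = 0.08167; Ca = 0.08167, O = 0.08167.
Al2O3 (M=101.961): mol = 0.23156; Al = 0.46312, O = 0.69468.
SiO2 (M=60.083): mol = 1.04239; Si = 1.04239, O = 2.08478.
ΣO = 3.00828; factor = 8/ΣO = 2.65933.
Al apfu = 0.46312 × 2.65933 = 1.232.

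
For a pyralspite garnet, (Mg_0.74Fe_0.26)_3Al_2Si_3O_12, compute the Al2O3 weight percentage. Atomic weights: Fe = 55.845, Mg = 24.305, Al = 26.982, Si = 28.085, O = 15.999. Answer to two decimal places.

Molar mass of (Mg_0.74Fe_0.26)_3Al_2Si_3O_12 = 2.22·24.305 + 0.78·55.845 + 2·26.982 + 3·28.085 + 12·15.999 = 427.723 g/mol.
Each formula unit contains 2 Al, equivalent to 2/2 = 1.0000 mol Al2O3.
M(Al2O3) = 2×26.982 + 3×15.999 = 101.961 g/mol.
Mass of Al2O3 per formula unit = 1.0000 × 101.961 = 101.961 g.
Al2O3 wt% = 101.961 / 427.723 × 100 = 23.84%.

23.84 wt%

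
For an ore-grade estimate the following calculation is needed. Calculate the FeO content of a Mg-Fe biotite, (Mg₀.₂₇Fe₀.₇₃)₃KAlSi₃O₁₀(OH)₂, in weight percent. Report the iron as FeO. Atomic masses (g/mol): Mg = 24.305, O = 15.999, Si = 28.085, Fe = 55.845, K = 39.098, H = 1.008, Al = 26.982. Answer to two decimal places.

Molar mass of (Mg₀.₂₇Fe₀.₇₃)₃KAlSi₃O₁₀(OH)₂ = 0.81×24.305 + 2.19×55.845 + 1×39.098 + 1×26.982 + 3×28.085 + 12×15.999 + 2×1.008 = 486.327 g/mol.
Each formula unit contains 2.19 Fe, equivalent to 2.19/1 = 2.1900 mol FeO.
M(FeO) = 1×55.845 + 1×15.999 = 71.844 g/mol.
Mass of FeO per formula unit = 2.1900 × 71.844 = 157.338 g.
FeO wt% = 157.338 / 486.327 × 100 = 32.35%.

32.35 wt%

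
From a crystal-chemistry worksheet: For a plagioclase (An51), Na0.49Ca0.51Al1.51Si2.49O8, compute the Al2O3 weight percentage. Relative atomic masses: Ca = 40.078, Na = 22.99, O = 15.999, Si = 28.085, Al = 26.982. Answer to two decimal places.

28.47 wt%

Molar mass of Na0.49Ca0.51Al1.51Si2.49O8 = 0.49*22.99 + 0.51*40.078 + 1.51*26.982 + 2.49*28.085 + 8*15.999 = 270.371 g/mol.
Each formula unit contains 1.51 Al, equivalent to 1.51/2 = 0.7550 mol Al2O3.
M(Al2O3) = 2×26.982 + 3×15.999 = 101.961 g/mol.
Mass of Al2O3 per formula unit = 0.7550 × 101.961 = 76.981 g.
Al2O3 wt% = 76.981 / 270.371 × 100 = 28.47%.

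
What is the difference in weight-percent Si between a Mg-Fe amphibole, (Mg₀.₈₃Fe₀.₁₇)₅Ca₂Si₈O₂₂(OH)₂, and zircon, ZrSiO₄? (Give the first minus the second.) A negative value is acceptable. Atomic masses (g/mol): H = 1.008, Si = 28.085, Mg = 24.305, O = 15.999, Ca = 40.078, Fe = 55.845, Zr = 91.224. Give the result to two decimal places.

11.45 percentage points

M((Mg₀.₈₃Fe₀.₁₇)₅Ca₂Si₈O₂₂(OH)₂) = 839.162 g/mol, so wt% Si = 224.680/839.162 × 100 = 26.77%.
M(ZrSiO₄) = 183.305 g/mol, so wt% Si = 28.085/183.305 × 100 = 15.32%.
26.77 − 15.32 = 11.45 pp.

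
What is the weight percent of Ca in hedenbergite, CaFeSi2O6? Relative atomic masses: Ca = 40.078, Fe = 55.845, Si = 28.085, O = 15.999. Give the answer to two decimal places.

16.15 mass %

M(CaFeSi2O6) = 248.087 g/mol.
Ca contributes 1 × 40.078 = 40.078 g per mole.
40.078/248.087 = 0.1615 → 16.15%.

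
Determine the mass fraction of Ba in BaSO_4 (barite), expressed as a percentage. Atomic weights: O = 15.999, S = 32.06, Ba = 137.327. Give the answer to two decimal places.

M(BaSO_4) = 233.383 g/mol.
Ba contributes 1 × 137.327 = 137.327 g per mole.
137.327/233.383 = 0.5884 → 58.84%.

58.84 mass %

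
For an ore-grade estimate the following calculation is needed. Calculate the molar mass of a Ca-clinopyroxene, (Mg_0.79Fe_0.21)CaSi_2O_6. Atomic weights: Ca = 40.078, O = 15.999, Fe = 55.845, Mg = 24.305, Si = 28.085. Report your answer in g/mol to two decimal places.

M = 0.79*24.305 + 0.21*55.845 + 1*40.078 + 2*28.085 + 6*15.999

223.17 g/mol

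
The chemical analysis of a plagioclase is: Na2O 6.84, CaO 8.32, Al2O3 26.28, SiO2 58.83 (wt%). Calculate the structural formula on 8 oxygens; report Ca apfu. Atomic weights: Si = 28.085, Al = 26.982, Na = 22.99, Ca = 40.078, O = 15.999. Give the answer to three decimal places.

Na2O (M=61.979): mol = 0.11036; Na = 0.22072, O = 0.11036.
CaO (M=56.077): mol = 0.14837; Ca = 0.14837, O = 0.14837.
Al2O3 (M=101.961): mol = 0.25775; Al = 0.51550, O = 0.77325.
SiO2 (M=60.083): mol = 0.97915; Si = 0.97915, O = 1.95830.
ΣO = 2.99028; factor = 8/ΣO = 2.67533.
Ca apfu = 0.14837 × 2.67533 = 0.397.

0.397 Ca apfu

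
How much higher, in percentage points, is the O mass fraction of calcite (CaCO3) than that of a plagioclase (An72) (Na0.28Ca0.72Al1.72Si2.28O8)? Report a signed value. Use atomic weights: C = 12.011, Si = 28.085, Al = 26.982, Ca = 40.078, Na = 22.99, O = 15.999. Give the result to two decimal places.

1.20 percentage points

M(CaCO3) = 100.086 g/mol, so wt% O = 47.997/100.086 × 100 = 47.96%.
M(Na0.28Ca0.72Al1.72Si2.28O8) = 273.728 g/mol, so wt% O = 127.992/273.728 × 100 = 46.76%.
47.96 − 46.76 = 1.20 pp.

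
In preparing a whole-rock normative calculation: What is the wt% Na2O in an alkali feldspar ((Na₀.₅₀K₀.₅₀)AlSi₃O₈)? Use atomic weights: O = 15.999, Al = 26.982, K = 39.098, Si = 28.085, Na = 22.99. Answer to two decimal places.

5.73 wt%

Formula mass = 270.273 g/mol.
0.50 Na → 0.2500 mol Na2O per formula unit; M(Na2O) = 61.979, so Na2O mass = 15.495 g.
15.495/270.273 × 100 = 5.73 wt%.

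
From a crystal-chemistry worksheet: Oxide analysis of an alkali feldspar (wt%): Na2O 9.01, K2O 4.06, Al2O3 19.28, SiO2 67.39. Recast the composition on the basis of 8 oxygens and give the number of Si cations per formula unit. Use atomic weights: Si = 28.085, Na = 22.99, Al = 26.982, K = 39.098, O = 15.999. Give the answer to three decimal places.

2.992 Si apfu

9.01 wt% Na2O ÷ 61.979 g/mol = 0.14537 mol, giving 0.29074 Na and 0.14537 O.
4.06 wt% K2O ÷ 94.195 g/mol = 0.04310 mol, giving 0.08620 K and 0.04310 O.
19.28 wt% Al2O3 ÷ 101.961 g/mol = 0.18909 mol, giving 0.37818 Al and 0.56727 O.
67.39 wt% SiO2 ÷ 60.083 g/mol = 1.12162 mol, giving 1.12162 Si and 2.24324 O.
Oxygen sums to 2.99898; scaling by 8/2.99898 = 2.66757 puts the formula on 8 O.
Si: 1.12162 × 2.66757 = 2.992 atoms per formula unit.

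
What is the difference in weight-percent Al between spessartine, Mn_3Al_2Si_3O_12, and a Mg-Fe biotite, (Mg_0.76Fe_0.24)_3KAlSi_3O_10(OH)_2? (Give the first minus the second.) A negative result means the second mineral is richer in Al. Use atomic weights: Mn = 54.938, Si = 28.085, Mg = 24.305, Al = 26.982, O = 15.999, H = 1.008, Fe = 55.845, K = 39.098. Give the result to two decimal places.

4.77 percentage points

First mineral: 53.964 g Al in 495.021 g formula = 10.90 wt% Al.
Second mineral: 26.982 g Al in 439.963 g formula = 6.13 wt% Al.
10.90% − 6.13% gives a difference of 4.77 percentage points.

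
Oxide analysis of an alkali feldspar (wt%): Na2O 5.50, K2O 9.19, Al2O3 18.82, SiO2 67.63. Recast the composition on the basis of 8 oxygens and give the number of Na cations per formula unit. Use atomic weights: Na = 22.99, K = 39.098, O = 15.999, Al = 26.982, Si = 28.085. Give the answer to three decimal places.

0.475 Na apfu

5.50 wt% Na2O ÷ 61.979 g/mol = 0.08874 mol, giving 0.17748 Na and 0.08874 O.
9.19 wt% K2O ÷ 94.195 g/mol = 0.09756 mol, giving 0.19512 K and 0.09756 O.
18.82 wt% Al2O3 ÷ 101.961 g/mol = 0.18458 mol, giving 0.36916 Al and 0.55374 O.
67.63 wt% SiO2 ÷ 60.083 g/mol = 1.12561 mol, giving 1.12561 Si and 2.25122 O.
Oxygen sums to 2.99126; scaling by 8/2.99126 = 2.67446 puts the formula on 8 O.
Na: 0.17748 × 2.67446 = 0.475 atoms per formula unit.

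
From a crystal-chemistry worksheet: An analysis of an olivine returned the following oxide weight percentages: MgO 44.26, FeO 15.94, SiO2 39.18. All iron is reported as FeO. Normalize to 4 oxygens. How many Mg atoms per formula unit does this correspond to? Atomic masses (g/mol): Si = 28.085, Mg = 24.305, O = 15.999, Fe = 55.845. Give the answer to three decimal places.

44.26 wt% MgO ÷ 40.304 g/mol = 1.09815 mol, giving 1.09815 Mg and 1.09815 O.
15.94 wt% FeO ÷ 71.844 g/mol = 0.22187 mol, giving 0.22187 Fe and 0.22187 O.
39.18 wt% SiO2 ÷ 60.083 g/mol = 0.65210 mol, giving 0.65210 Si and 1.30420 O.
Oxygen sums to 2.62422; scaling by 4/2.62422 = 1.52426 puts the formula on 4 O.
Mg: 1.09815 × 1.52426 = 1.674 atoms per formula unit.

1.674 Mg apfu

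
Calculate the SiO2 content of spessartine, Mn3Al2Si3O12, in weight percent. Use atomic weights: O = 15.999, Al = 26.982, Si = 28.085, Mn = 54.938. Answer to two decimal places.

36.41 wt%

Molar mass of Mn3Al2Si3O12 = 3×54.938 + 2×26.982 + 3×28.085 + 12×15.999 = 495.021 g/mol.
Each formula unit contains 3 Si, equivalent to 3/1 = 3.0000 mol SiO2.
M(SiO2) = 1×28.085 + 2×15.999 = 60.083 g/mol.
Mass of SiO2 per formula unit = 3.0000 × 60.083 = 180.249 g.
SiO2 wt% = 180.249 / 495.021 × 100 = 36.41%.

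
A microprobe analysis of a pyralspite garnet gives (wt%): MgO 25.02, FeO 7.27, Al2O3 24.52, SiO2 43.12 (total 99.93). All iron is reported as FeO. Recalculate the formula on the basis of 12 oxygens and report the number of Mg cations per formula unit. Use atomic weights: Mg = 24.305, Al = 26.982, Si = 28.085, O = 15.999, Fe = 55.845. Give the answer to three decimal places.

2.588 Mg apfu

MgO: 25.02/40.304 = 0.62078 mol → 0.62078 mol Mg, 0.62078 mol O.
FeO: 7.27/71.844 = 0.10119 mol → 0.10119 mol Fe, 0.10119 mol O.
Al2O3: 24.52/101.961 = 0.24048 mol → 0.48096 mol Al, 0.72144 mol O.
SiO2: 43.12/60.083 = 0.71767 mol → 0.71767 mol Si, 1.43534 mol O.
Total oxygen = 2.87875 mol. Normalization factor = 12/2.87875 = 4.16848.
Mg per 12 O = 0.62078 × 4.16848 = 2.588.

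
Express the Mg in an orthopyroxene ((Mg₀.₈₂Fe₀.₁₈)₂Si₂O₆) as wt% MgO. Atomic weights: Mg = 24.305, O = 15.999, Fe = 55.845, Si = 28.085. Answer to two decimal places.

M((Mg₀.₈₂Fe₀.₁₈)₂Si₂O₆) = 212.128 g/mol; M(MgO) = 40.304 g/mol.
Moles MgO per formula unit = 1.64 Mg ÷ 1 = 1.6400.
MgO fraction = (1.6400 × 40.304) / 212.128 = 66.099/212.128 = 0.3116.

31.16 wt%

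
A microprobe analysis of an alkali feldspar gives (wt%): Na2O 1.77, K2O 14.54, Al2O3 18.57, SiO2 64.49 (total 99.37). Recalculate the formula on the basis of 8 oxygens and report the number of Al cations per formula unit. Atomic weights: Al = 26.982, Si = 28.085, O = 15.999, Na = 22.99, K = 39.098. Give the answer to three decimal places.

1.77 wt% Na2O ÷ 61.979 g/mol = 0.02856 mol, giving 0.05712 Na and 0.02856 O.
14.54 wt% K2O ÷ 94.195 g/mol = 0.15436 mol, giving 0.30872 K and 0.15436 O.
18.57 wt% Al2O3 ÷ 101.961 g/mol = 0.18213 mol, giving 0.36426 Al and 0.54639 O.
64.49 wt% SiO2 ÷ 60.083 g/mol = 1.07335 mol, giving 1.07335 Si and 2.14670 O.
Oxygen sums to 2.87601; scaling by 8/2.87601 = 2.78163 puts the formula on 8 O.
Al: 0.36426 × 2.78163 = 1.013 atoms per formula unit.

1.013 Al apfu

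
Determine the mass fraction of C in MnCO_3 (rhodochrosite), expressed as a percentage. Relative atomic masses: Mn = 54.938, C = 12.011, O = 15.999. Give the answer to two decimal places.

Molar mass of MnCO_3: 1×54.938 + 1×12.011 + 3×15.999 = 114.946 g/mol.
Mass of C per formula unit: 1 × 12.011 = 12.011 g.
Weight fraction C = 12.011 / 114.946 = 0.1045.

10.45 mass %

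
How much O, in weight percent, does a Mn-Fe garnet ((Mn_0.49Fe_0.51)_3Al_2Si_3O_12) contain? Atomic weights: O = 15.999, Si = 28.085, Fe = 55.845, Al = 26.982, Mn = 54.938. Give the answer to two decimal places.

Formula mass = 1.47×54.938 + 1.53×55.845 + 2×26.982 + 3×28.085 + 12×15.999 = 496.409 g/mol, of which 191.988 g is O.
So O makes up 191.988/496.409 = 0.3868 of the mass, i.e. 38.68%.

38.68 weight percent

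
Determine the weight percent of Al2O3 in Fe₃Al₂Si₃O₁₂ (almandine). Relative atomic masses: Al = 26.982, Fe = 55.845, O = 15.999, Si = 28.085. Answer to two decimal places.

M(Fe₃Al₂Si₃O₁₂) = 497.742 g/mol; M(Al2O3) = 101.961 g/mol.
Moles Al2O3 per formula unit = 2 Al ÷ 2 = 1.0000.
Al2O3 fraction = (1.0000 × 101.961) / 497.742 = 101.961/497.742 = 0.2048.

20.48 wt%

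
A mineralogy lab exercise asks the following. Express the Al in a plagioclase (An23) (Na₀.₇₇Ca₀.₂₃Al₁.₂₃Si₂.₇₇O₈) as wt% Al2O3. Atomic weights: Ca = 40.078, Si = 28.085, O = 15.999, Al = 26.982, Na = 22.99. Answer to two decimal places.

Formula mass = 265.896 g/mol.
1.23 Al → 0.6150 mol Al2O3 per formula unit; M(Al2O3) = 101.961, so Al2O3 mass = 62.706 g.
62.706/265.896 × 100 = 23.58 wt%.

23.58 wt%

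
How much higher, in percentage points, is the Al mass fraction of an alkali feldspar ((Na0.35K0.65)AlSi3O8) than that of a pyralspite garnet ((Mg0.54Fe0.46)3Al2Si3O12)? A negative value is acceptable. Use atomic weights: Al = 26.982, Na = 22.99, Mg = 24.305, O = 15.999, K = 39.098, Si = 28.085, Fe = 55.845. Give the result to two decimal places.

-2.19 percentage points

Al in (Na0.35K0.65)AlSi3O8: molar mass 272.689 g/mol; 1×26.982 = 26.982 g → 9.89 wt%.
Al in (Mg0.54Fe0.46)3Al2Si3O12: molar mass 446.647 g/mol; 2×26.982 = 53.964 g → 12.08 wt%.
Difference = 9.89 − 12.08 = -2.19 percentage points.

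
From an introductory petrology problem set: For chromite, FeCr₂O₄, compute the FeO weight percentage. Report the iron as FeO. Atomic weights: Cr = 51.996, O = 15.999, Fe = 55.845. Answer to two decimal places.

32.10 wt%

Formula mass = 223.833 g/mol.
1 Fe → 1.0000 mol FeO per formula unit; M(FeO) = 71.844, so FeO mass = 71.844 g.
71.844/223.833 × 100 = 32.10 wt%.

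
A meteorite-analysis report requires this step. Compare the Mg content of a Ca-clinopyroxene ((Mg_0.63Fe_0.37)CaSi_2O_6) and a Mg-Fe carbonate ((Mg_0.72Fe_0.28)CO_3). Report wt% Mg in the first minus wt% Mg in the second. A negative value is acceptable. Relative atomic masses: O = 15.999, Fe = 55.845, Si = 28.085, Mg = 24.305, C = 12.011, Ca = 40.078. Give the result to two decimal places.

Mg in (Mg_0.63Fe_0.37)CaSi_2O_6: molar mass 228.217 g/mol; 0.63×24.305 = 15.312 g → 6.71 wt%.
Mg in (Mg_0.72Fe_0.28)CO_3: molar mass 93.144 g/mol; 0.72×24.305 = 17.500 g → 18.79 wt%.
Difference = 6.71 − 18.79 = -12.08 percentage points.

-12.08 percentage points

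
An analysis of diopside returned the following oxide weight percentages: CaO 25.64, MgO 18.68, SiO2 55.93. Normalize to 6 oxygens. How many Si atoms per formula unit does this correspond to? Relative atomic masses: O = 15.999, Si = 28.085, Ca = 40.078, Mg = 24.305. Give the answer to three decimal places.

CaO (M=56.077): mol = 0.45723; Ca = 0.45723, O = 0.45723.
MgO (M=40.304): mol = 0.46348; Mg = 0.46348, O = 0.46348.
SiO2 (M=60.083): mol = 0.93088; Si = 0.93088, O = 1.86176.
ΣO = 2.78247; factor = 6/ΣO = 2.15636.
Si apfu = 0.93088 × 2.15636 = 2.007.

2.007 Si apfu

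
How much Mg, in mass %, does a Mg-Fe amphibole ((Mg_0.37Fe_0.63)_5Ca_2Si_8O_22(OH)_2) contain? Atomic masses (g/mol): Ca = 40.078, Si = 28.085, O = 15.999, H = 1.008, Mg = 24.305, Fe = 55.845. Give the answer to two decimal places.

4.93 mass %

Molar mass of (Mg_0.37Fe_0.63)_5Ca_2Si_8O_22(OH)_2: 1.85·24.305 + 3.15·55.845 + 2·40.078 + 8·28.085 + 24·15.999 + 2·1.008 = 911.704 g/mol.
Mass of Mg per formula unit: 1.85 × 24.305 = 44.964 g.
Weight fraction Mg = 44.964 / 911.704 = 0.0493.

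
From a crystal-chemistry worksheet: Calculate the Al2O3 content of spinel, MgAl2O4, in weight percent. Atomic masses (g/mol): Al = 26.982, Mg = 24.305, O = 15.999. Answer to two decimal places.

71.67 wt%

Molar mass of MgAl2O4 = 1×24.305 + 2×26.982 + 4×15.999 = 142.265 g/mol.
Each formula unit contains 2 Al, equivalent to 2/2 = 1.0000 mol Al2O3.
M(Al2O3) = 2×26.982 + 3×15.999 = 101.961 g/mol.
Mass of Al2O3 per formula unit = 1.0000 × 101.961 = 101.961 g.
Al2O3 wt% = 101.961 / 142.265 × 100 = 71.67%.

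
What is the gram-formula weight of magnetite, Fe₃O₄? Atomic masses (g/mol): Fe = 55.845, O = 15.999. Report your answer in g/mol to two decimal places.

The formula mass is the sum 3(55.845) + 4(15.999).

231.53 g/mol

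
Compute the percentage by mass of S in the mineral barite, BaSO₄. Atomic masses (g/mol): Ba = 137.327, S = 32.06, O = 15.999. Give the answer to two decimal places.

13.74 mass %

Formula mass = 1×137.327 + 1×32.06 + 4×15.999 = 233.383 g/mol, of which 32.060 g is S.
So S makes up 32.060/233.383 = 0.1374 of the mass, i.e. 13.74%.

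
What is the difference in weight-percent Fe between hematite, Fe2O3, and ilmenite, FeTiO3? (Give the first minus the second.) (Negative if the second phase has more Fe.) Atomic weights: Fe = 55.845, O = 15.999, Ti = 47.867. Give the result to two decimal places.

First mineral: 111.690 g Fe in 159.687 g formula = 69.94 wt% Fe.
Second mineral: 55.845 g Fe in 151.709 g formula = 36.81 wt% Fe.
69.94% − 36.81% gives a difference of 33.13 percentage points.

33.13 percentage points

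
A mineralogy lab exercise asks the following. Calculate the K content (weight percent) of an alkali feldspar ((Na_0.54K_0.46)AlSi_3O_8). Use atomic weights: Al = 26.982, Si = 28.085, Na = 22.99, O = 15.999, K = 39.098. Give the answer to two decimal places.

M((Na_0.54K_0.46)AlSi_3O_8) = 269.629 g/mol.
K contributes 0.46 × 39.098 = 17.985 g per mole.
17.985/269.629 = 0.0667 → 6.67%.

6.67 weight percent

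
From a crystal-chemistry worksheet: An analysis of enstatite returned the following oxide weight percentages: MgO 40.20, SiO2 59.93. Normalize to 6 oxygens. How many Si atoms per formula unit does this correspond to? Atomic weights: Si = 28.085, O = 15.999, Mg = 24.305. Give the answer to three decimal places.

40.20 wt% MgO ÷ 40.304 g/mol = 0.99742 mol, giving 0.99742 Mg and 0.99742 O.
59.93 wt% SiO2 ÷ 60.083 g/mol = 0.99745 mol, giving 0.99745 Si and 1.99490 O.
Oxygen sums to 2.99232; scaling by 6/2.99232 = 2.00513 puts the formula on 6 O.
Si: 0.99745 × 2.00513 = 2.000 atoms per formula unit.

2.000 Si apfu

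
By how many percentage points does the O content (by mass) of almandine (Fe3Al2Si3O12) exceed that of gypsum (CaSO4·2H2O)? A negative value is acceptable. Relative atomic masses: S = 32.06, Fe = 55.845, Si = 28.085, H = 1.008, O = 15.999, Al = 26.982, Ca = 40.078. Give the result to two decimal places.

-17.19 percentage points

First mineral: 191.988 g O in 497.742 g formula = 38.57 wt% O.
Second mineral: 95.994 g O in 172.164 g formula = 55.76 wt% O.
38.57% − 55.76% gives a difference of -17.19 percentage points.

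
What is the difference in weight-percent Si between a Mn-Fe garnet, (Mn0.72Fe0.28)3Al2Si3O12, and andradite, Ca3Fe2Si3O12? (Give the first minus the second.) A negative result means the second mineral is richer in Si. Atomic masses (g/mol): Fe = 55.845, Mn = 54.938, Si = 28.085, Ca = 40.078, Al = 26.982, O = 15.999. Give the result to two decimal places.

First mineral: 84.255 g Si in 495.783 g formula = 16.99 wt% Si.
Second mineral: 84.255 g Si in 508.167 g formula = 16.58 wt% Si.
16.99% − 16.58% gives a difference of 0.41 percentage points.

0.41 percentage points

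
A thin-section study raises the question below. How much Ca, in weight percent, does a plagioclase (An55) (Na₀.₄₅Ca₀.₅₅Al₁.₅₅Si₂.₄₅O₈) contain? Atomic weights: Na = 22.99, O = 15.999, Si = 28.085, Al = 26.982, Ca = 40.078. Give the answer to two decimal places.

M(Na₀.₄₅Ca₀.₅₅Al₁.₅₅Si₂.₄₅O₈) = 271.011 g/mol.
Ca contributes 0.55 × 40.078 = 22.043 g per mole.
22.043/271.011 = 0.0813 → 8.13%.

8.13 weight percent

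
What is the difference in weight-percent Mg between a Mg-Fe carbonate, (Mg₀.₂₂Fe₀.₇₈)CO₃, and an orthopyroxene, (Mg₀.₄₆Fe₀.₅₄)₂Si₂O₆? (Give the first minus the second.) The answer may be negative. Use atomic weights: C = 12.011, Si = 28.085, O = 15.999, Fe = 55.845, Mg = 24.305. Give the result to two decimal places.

-4.61 percentage points

Mg in (Mg₀.₂₂Fe₀.₇₈)CO₃: molar mass 108.914 g/mol; 0.22×24.305 = 5.347 g → 4.91 wt%.
Mg in (Mg₀.₄₆Fe₀.₅₄)₂Si₂O₆: molar mass 234.837 g/mol; 0.92×24.305 = 22.361 g → 9.52 wt%.
Difference = 4.91 − 9.52 = -4.61 percentage points.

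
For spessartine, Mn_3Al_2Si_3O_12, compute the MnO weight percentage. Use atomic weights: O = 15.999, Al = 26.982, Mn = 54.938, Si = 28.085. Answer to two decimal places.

Molar mass of Mn_3Al_2Si_3O_12 = 3·54.938 + 2·26.982 + 3·28.085 + 12·15.999 = 495.021 g/mol.
Each formula unit contains 3 Mn, equivalent to 3/1 = 3.0000 mol MnO.
M(MnO) = 1×54.938 + 1×15.999 = 70.937 g/mol.
Mass of MnO per formula unit = 3.0000 × 70.937 = 212.811 g.
MnO wt% = 212.811 / 495.021 × 100 = 42.99%.

42.99 wt%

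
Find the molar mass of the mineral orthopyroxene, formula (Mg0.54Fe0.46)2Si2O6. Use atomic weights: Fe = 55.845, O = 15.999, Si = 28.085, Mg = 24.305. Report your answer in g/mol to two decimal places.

229.79 g/mol

The formula mass is the sum 1.08(24.305) + 0.92(55.845) + 2(28.085) + 6(15.999).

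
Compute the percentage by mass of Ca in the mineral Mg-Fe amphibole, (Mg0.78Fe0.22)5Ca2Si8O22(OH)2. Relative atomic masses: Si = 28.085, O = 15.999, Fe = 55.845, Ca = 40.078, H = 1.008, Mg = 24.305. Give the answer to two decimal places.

Molar mass of (Mg0.78Fe0.22)5Ca2Si8O22(OH)2: 3.90·24.305 + 1.10·55.845 + 2·40.078 + 8·28.085 + 24·15.999 + 2·1.008 = 847.047 g/mol.
Mass of Ca per formula unit: 2 × 40.078 = 80.156 g.
Weight fraction Ca = 80.156 / 847.047 = 0.0946.

9.46 mass %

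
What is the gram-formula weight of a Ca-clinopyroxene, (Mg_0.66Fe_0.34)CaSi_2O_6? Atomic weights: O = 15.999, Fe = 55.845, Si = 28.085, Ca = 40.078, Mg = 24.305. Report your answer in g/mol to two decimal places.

The formula mass is the sum 0.66×24.305 + 0.34×55.845 + 1×40.078 + 2×28.085 + 6×15.999.

227.27 g/mol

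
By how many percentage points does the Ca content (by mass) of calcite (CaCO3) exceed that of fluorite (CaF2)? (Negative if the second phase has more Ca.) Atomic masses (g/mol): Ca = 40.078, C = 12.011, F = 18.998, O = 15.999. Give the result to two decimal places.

-11.29 percentage points

Ca in CaCO3: molar mass 100.086 g/mol; 1×40.078 = 40.078 g → 40.04 wt%.
Ca in CaF2: molar mass 78.074 g/mol; 1×40.078 = 40.078 g → 51.33 wt%.
Difference = 40.04 − 51.33 = -11.29 percentage points.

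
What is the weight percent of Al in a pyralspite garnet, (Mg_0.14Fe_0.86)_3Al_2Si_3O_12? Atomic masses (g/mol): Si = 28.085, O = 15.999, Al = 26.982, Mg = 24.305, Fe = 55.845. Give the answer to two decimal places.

11.14 wt%

Formula mass = 0.42·24.305 + 2.58·55.845 + 2·26.982 + 3·28.085 + 12·15.999 = 484.495 g/mol, of which 53.964 g is Al.
So Al makes up 53.964/484.495 = 0.1114 of the mass, i.e. 11.14%.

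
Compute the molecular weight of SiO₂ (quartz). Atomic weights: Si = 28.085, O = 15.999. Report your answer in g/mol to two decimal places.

Si: 1 × 28.085 = 28.0850
O: 2 × 15.999 = 31.9980
Summing the contributions gives the formula mass.

60.08 g/mol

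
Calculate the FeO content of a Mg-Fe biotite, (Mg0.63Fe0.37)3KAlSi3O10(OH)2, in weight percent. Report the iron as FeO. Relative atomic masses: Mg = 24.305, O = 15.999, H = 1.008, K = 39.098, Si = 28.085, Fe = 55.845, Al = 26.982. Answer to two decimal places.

Formula mass = 452.263 g/mol.
1.11 Fe → 1.1100 mol FeO per formula unit; M(FeO) = 71.844, so FeO mass = 79.747 g.
79.747/452.263 × 100 = 17.63 wt%.

17.63 wt%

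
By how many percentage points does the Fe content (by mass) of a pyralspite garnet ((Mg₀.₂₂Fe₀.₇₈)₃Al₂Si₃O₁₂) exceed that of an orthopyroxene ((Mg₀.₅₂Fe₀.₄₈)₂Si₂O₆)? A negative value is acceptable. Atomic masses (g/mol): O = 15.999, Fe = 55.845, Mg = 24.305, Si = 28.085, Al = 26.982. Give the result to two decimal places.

M((Mg₀.₂₂Fe₀.₇₈)₃Al₂Si₃O₁₂) = 476.926 g/mol, so wt% Fe = 130.677/476.926 × 100 = 27.40%.
M((Mg₀.₅₂Fe₀.₄₈)₂Si₂O₆) = 231.052 g/mol, so wt% Fe = 53.611/231.052 × 100 = 23.20%.
27.40 − 23.20 = 4.20 pp.

4.20 percentage points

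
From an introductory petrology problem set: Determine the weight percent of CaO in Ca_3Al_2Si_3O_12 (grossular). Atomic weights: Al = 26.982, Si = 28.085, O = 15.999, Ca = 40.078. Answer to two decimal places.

37.35 wt%

Molar mass of Ca_3Al_2Si_3O_12 = 3×40.078 + 2×26.982 + 3×28.085 + 12×15.999 = 450.441 g/mol.
Each formula unit contains 3 Ca, equivalent to 3/1 = 3.0000 mol CaO.
M(CaO) = 1×40.078 + 1×15.999 = 56.077 g/mol.
Mass of CaO per formula unit = 3.0000 × 56.077 = 168.231 g.
CaO wt% = 168.231 / 450.441 × 100 = 37.35%.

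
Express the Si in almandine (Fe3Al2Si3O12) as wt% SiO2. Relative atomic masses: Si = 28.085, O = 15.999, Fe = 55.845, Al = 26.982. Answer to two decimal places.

36.21 wt%

Molar mass of Fe3Al2Si3O12 = 3·55.845 + 2·26.982 + 3·28.085 + 12·15.999 = 497.742 g/mol.
Each formula unit contains 3 Si, equivalent to 3/1 = 3.0000 mol SiO2.
M(SiO2) = 1×28.085 + 2×15.999 = 60.083 g/mol.
Mass of SiO2 per formula unit = 3.0000 × 60.083 = 180.249 g.
SiO2 wt% = 180.249 / 497.742 × 100 = 36.21%.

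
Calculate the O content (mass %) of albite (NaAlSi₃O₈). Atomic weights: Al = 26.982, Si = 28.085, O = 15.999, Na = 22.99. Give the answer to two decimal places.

48.81 mass %

Formula mass = 1·22.99 + 1·26.982 + 3·28.085 + 8·15.999 = 262.219 g/mol, of which 127.992 g is O.
So O makes up 127.992/262.219 = 0.4881 of the mass, i.e. 48.81%.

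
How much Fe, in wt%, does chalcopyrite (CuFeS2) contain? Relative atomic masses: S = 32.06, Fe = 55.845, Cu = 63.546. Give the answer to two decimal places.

Formula mass = 1·63.546 + 1·55.845 + 2·32.06 = 183.511 g/mol, of which 55.845 g is Fe.
So Fe makes up 55.845/183.511 = 0.3043 of the mass, i.e. 30.43%.

30.43 wt%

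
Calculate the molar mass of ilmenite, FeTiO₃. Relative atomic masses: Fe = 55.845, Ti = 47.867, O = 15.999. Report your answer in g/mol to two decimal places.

151.71 g/mol

Fe: 1 × 55.845 = 55.8450
Ti: 1 × 47.867 = 47.8670
O: 3 × 15.999 = 47.9970
Summing the contributions gives the formula mass.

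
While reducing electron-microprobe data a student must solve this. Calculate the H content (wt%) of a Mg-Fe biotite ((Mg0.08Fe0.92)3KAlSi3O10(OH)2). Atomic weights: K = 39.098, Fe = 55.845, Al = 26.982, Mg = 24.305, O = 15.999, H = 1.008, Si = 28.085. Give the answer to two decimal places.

0.40 wt%

Formula mass = 0.24*24.305 + 2.76*55.845 + 1*39.098 + 1*26.982 + 3*28.085 + 12*15.999 + 2*1.008 = 504.304 g/mol, of which 2.016 g is H.
So H makes up 2.016/504.304 = 0.0040 of the mass, i.e. 0.40%.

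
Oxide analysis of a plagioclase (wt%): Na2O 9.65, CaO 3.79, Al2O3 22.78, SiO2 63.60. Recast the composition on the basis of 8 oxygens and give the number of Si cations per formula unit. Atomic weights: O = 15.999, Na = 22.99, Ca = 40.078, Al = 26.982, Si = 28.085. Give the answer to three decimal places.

9.65 wt% Na2O ÷ 61.979 g/mol = 0.15570 mol, giving 0.31140 Na and 0.15570 O.
3.79 wt% CaO ÷ 56.077 g/mol = 0.06759 mol, giving 0.06759 Ca and 0.06759 O.
22.78 wt% Al2O3 ÷ 101.961 g/mol = 0.22342 mol, giving 0.44684 Al and 0.67026 O.
63.60 wt% SiO2 ÷ 60.083 g/mol = 1.05854 mol, giving 1.05854 Si and 2.11708 O.
Oxygen sums to 3.01063; scaling by 8/3.01063 = 2.65725 puts the formula on 8 O.
Si: 1.05854 × 2.65725 = 2.813 atoms per formula unit.

2.813 Si apfu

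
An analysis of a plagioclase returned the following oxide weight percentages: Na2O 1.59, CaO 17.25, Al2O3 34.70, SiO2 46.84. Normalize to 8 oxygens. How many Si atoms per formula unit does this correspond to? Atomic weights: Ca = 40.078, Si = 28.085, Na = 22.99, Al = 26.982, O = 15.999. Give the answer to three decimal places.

1.59 wt% Na2O ÷ 61.979 g/mol = 0.02565 mol, giving 0.05130 Na and 0.02565 O.
17.25 wt% CaO ÷ 56.077 g/mol = 0.30761 mol, giving 0.30761 Ca and 0.30761 O.
34.70 wt% Al2O3 ÷ 101.961 g/mol = 0.34033 mol, giving 0.68066 Al and 1.02099 O.
46.84 wt% SiO2 ÷ 60.083 g/mol = 0.77959 mol, giving 0.77959 Si and 1.55918 O.
Oxygen sums to 2.91343; scaling by 8/2.91343 = 2.74590 puts the formula on 8 O.
Si: 0.77959 × 2.74590 = 2.141 atoms per formula unit.

2.141 Si apfu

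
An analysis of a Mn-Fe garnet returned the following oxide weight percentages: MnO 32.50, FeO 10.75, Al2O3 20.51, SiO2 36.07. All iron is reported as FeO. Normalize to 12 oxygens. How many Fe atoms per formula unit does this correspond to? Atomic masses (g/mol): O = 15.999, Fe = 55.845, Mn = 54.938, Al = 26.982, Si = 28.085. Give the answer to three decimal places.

0.744 Fe apfu

MnO (M=70.937): mol = 0.45815; Mn = 0.45815, O = 0.45815.
FeO (M=71.844): mol = 0.14963; Fe = 0.14963, O = 0.14963.
Al2O3 (M=101.961): mol = 0.20116; Al = 0.40232, O = 0.60348.
SiO2 (M=60.083): mol = 0.60034; Si = 0.60034, O = 1.20068.
ΣO = 2.41194; factor = 12/ΣO = 4.97525.
Fe apfu = 0.14963 × 4.97525 = 0.744.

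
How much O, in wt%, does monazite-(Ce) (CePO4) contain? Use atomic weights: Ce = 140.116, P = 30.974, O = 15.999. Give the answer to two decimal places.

M(CePO4) = 235.086 g/mol.
O contributes 4 × 15.999 = 63.996 g per mole.
63.996/235.086 = 0.2722 → 27.22%.

27.22 wt%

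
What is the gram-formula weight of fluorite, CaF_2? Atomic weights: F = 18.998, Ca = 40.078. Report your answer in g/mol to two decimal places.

Ca: 1 × 40.078 = 40.0780
F: 2 × 18.998 = 37.9960
Summing the contributions gives the formula mass.

78.07 g/mol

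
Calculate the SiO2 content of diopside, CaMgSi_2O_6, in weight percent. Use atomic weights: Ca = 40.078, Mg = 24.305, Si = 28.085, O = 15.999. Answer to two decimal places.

Formula mass = 216.547 g/mol.
2 Si → 2.0000 mol SiO2 per formula unit; M(SiO2) = 60.083, so SiO2 mass = 120.166 g.
120.166/216.547 × 100 = 55.49 wt%.

55.49 wt%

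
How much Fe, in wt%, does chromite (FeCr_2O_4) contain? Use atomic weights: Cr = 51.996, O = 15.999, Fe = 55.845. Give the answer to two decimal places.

24.95 wt%

M(FeCr_2O_4) = 223.833 g/mol.
Fe contributes 1 × 55.845 = 55.845 g per mole.
55.845/223.833 = 0.2495 → 24.95%.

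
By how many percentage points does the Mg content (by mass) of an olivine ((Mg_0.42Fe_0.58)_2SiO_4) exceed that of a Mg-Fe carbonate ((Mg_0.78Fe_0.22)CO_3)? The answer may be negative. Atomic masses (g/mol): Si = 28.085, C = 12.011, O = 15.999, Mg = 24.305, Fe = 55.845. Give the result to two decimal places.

First mineral: 20.416 g Mg in 177.277 g formula = 11.52 wt% Mg.
Second mineral: 18.958 g Mg in 91.252 g formula = 20.78 wt% Mg.
11.52% − 20.78% gives a difference of -9.26 percentage points.

-9.26 percentage points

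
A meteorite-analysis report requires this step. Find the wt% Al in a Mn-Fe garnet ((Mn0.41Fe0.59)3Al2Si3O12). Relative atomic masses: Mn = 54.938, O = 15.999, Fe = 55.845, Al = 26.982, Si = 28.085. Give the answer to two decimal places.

10.87 weight percent

M((Mn0.41Fe0.59)3Al2Si3O12) = 496.626 g/mol.
Al contributes 2 × 26.982 = 53.964 g per mole.
53.964/496.626 = 0.1087 → 10.87%.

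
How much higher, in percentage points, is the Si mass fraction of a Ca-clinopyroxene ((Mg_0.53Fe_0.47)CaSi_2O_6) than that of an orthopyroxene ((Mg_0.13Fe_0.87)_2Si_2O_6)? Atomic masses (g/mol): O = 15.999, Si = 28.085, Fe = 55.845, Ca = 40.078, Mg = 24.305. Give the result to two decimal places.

2.31 percentage points

First mineral: 56.170 g Si in 231.371 g formula = 24.28 wt% Si.
Second mineral: 56.170 g Si in 255.654 g formula = 21.97 wt% Si.
24.28% − 21.97% gives a difference of 2.31 percentage points.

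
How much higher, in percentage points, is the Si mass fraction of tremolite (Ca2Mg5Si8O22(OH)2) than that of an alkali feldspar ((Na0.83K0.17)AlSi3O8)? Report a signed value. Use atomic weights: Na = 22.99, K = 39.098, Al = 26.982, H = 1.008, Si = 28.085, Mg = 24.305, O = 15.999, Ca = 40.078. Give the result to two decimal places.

Si in Ca2Mg5Si8O22(OH)2: molar mass 812.353 g/mol; 8×28.085 = 224.680 g → 27.66 wt%.
Si in (Na0.83K0.17)AlSi3O8: molar mass 264.957 g/mol; 3×28.085 = 84.255 g → 31.80 wt%.
Difference = 27.66 − 31.80 = -4.14 percentage points.

-4.14 percentage points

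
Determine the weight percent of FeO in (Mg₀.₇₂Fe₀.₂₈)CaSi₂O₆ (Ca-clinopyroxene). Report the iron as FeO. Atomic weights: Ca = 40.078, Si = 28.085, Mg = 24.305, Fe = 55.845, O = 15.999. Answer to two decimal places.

M((Mg₀.₇₂Fe₀.₂₈)CaSi₂O₆) = 225.378 g/mol; M(FeO) = 71.844 g/mol.
Moles FeO per formula unit = 0.28 Fe ÷ 1 = 0.2800.
FeO fraction = (0.2800 × 71.844) / 225.378 = 20.116/225.378 = 0.0893.

8.93 wt%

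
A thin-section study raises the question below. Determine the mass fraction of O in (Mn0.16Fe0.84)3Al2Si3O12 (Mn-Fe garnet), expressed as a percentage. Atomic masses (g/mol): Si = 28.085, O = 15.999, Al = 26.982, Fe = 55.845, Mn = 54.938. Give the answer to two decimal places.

38.61 wt%

Molar mass of (Mn0.16Fe0.84)3Al2Si3O12: 0.48·54.938 + 2.52·55.845 + 2·26.982 + 3·28.085 + 12·15.999 = 497.307 g/mol.
Mass of O per formula unit: 12 × 15.999 = 191.988 g.
Weight fraction O = 191.988 / 497.307 = 0.3861.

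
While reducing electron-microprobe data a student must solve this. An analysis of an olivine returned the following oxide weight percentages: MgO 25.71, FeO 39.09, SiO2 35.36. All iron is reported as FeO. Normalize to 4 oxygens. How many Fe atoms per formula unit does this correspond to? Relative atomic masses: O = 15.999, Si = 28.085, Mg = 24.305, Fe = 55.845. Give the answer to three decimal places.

0.923 Fe apfu

MgO: 25.71/40.304 = 0.63790 mol → 0.63790 mol Mg, 0.63790 mol O.
FeO: 39.09/71.844 = 0.54410 mol → 0.54410 mol Fe, 0.54410 mol O.
SiO2: 35.36/60.083 = 0.58852 mol → 0.58852 mol Si, 1.17704 mol O.
Total oxygen = 2.35904 mol. Normalization factor = 4/2.35904 = 1.69560.
Fe per 4 O = 0.54410 × 1.69560 = 0.923.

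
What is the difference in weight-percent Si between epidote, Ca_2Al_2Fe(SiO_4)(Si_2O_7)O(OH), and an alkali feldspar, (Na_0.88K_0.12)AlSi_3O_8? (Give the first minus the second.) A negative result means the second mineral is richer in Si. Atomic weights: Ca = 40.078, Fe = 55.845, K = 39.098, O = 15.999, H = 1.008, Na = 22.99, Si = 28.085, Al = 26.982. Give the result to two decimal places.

-14.46 percentage points

Si in Ca_2Al_2Fe(SiO_4)(Si_2O_7)O(OH): molar mass 483.215 g/mol; 3×28.085 = 84.255 g → 17.44 wt%.
Si in (Na_0.88K_0.12)AlSi_3O_8: molar mass 264.152 g/mol; 3×28.085 = 84.255 g → 31.90 wt%.
Difference = 17.44 − 31.90 = -14.46 percentage points.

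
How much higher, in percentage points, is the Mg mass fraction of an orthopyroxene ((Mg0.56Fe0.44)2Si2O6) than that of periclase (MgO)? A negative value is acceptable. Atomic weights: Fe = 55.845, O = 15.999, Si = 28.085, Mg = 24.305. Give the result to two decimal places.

M((Mg0.56Fe0.44)2Si2O6) = 228.529 g/mol, so wt% Mg = 27.222/228.529 × 100 = 11.91%.
M(MgO) = 40.304 g/mol, so wt% Mg = 24.305/40.304 × 100 = 60.30%.
11.91 − 60.30 = -48.39 pp.

-48.39 percentage points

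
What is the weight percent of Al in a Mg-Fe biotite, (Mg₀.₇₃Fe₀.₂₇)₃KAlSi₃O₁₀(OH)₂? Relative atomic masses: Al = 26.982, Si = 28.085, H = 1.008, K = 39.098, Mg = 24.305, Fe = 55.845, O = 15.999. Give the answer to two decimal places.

6.09 weight percent

Molar mass of (Mg₀.₇₃Fe₀.₂₇)₃KAlSi₃O₁₀(OH)₂: 2.19×24.305 + 0.81×55.845 + 1×39.098 + 1×26.982 + 3×28.085 + 12×15.999 + 2×1.008 = 442.801 g/mol.
Mass of Al per formula unit: 1 × 26.982 = 26.982 g.
Weight fraction Al = 26.982 / 442.801 = 0.0609.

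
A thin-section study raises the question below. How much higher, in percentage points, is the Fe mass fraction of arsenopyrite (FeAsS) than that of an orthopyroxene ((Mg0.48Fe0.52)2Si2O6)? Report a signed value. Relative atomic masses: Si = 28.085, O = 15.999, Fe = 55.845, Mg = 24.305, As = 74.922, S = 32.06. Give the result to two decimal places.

9.43 percentage points

M(FeAsS) = 162.827 g/mol, so wt% Fe = 55.845/162.827 × 100 = 34.30%.
M((Mg0.48Fe0.52)2Si2O6) = 233.576 g/mol, so wt% Fe = 58.079/233.576 × 100 = 24.87%.
34.30 − 24.87 = 9.43 pp.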